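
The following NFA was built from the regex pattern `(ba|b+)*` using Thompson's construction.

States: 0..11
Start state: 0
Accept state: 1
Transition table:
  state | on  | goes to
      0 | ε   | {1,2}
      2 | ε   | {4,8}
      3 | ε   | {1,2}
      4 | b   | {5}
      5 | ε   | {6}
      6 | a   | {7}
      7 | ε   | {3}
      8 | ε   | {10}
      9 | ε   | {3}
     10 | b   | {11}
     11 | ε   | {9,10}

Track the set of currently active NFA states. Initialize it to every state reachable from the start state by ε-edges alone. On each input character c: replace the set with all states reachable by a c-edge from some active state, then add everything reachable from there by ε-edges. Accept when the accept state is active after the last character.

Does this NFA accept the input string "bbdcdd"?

start: ε-closure({0}) = {0,1,2,4,8,10}
'b' @ 1: {1,2,3,4,5,6,8,9,10,11}  (accept∈set)
'b' @ 2: {1,2,3,4,5,6,8,9,10,11}  (accept∈set)
'd' @ 3: {}  — no active states
rest 'cdd' ignored (set empty)
after full input: {}  (accept=1 not in)

Answer: REJECT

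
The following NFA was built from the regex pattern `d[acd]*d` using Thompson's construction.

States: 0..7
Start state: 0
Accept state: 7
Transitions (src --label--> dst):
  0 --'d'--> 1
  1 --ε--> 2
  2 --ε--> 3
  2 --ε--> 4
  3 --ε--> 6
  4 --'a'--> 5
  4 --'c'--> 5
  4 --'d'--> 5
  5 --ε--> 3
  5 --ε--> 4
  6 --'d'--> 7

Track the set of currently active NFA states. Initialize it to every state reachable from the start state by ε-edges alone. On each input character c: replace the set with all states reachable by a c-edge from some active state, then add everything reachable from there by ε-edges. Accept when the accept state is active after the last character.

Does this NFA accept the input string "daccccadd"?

Answer: ACCEPT

Trace:
start: ε-closure({0}) = {0}
'd' @ 1: {1,2,3,4,6}
'a' @ 2: {3,4,5,6}
'c' @ 3: {3,4,5,6}
'c' @ 4: {3,4,5,6}
'c' @ 5: {3,4,5,6}
'c' @ 6: {3,4,5,6}
'a' @ 7: {3,4,5,6}
'd' @ 8: {3,4,5,6,7}  ✓accept
'd' @ 9: {3,4,5,6,7}  ✓accept
after full input: {3,4,5,6,7}  (accept=7 in)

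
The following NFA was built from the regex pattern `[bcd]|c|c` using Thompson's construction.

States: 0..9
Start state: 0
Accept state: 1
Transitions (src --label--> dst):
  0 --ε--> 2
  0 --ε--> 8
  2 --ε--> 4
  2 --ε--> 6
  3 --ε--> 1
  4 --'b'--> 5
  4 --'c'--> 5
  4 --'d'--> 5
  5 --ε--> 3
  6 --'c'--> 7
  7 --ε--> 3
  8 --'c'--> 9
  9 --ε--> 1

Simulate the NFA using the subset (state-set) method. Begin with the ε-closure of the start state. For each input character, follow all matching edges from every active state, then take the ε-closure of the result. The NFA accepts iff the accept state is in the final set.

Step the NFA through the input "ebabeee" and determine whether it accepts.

initial (ε-close {0}): {0,2,4,6,8}
'e' @ 1: {}  — dead — no transitions
rest 'babeee' ignored (set empty)
after full input: {}  (accept=1 not in)

Answer: REJECT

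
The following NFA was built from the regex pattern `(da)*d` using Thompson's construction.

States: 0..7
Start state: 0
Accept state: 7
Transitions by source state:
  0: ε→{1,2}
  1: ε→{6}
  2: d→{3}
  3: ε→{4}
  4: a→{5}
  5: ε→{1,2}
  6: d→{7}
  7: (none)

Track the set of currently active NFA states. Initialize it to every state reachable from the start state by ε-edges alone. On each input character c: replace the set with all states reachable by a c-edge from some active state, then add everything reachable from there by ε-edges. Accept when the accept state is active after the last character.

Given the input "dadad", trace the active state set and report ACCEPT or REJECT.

S₀ = ε-closure({0}) = {0,1,2,6}
'd' @ 1: {3,4,7}  [accepting]
'a' @ 2: {1,2,5,6}
'd' @ 3: {3,4,7}  [accepting]
'a' @ 4: {1,2,5,6}
'd' @ 5: {3,4,7}  [accepting]
end set {3,4,7} — state 7 in

Answer: ACCEPT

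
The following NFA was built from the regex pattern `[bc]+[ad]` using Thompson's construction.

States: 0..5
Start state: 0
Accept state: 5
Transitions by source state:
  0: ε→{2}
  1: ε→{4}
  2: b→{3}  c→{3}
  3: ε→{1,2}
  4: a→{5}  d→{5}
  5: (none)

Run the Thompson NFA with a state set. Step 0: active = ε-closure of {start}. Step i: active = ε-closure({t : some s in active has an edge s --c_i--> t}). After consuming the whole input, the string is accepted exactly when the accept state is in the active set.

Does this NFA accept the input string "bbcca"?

S₀ = ε-closure({0}) = {0,2}
'b' @ 1: {1,2,3,4}
'b' @ 2: {1,2,3,4}
'c' @ 3: {1,2,3,4}
'c' @ 4: {1,2,3,4}
'a' @ 5: {5}  [accepting]
final: {5}; accept 5 in set

Answer: ACCEPT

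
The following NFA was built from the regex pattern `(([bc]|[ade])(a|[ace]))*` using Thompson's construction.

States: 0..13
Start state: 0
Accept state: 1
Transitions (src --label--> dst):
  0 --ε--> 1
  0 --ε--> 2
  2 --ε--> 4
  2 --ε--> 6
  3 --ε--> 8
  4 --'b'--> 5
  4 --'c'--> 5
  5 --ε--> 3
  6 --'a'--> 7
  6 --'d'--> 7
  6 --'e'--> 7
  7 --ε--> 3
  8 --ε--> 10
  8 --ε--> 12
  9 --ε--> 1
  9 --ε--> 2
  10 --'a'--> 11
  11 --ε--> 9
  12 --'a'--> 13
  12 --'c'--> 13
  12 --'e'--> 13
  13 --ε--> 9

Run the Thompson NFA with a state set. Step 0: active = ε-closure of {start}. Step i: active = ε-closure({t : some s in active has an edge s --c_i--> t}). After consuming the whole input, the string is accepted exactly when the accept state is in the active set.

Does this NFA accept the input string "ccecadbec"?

start: ε-closure({0}) = {0,1,2,4,6}
'c' @ 1: {3,5,8,10,12}
'c' @ 2: {1,2,4,6,9,13}  [accepting]
'e' @ 3: {3,7,8,10,12}
'c' @ 4: {1,2,4,6,9,13}  [accepting]
'a' @ 5: {3,7,8,10,12}
'd' @ 6: {}  — dead — no transitions
rest 'bec' ignored (set empty)
end set {} — state 1 not in

Answer: REJECT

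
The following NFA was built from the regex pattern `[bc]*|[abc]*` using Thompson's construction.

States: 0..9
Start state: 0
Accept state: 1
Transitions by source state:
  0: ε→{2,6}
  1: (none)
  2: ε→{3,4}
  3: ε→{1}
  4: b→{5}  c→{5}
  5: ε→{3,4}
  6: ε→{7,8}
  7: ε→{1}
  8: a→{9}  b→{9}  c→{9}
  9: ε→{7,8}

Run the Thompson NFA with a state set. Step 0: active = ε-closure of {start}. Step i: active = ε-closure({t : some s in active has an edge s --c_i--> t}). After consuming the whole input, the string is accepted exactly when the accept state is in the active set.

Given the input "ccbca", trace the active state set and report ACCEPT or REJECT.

S₀ = ε-closure({0}) = {0,1,2,3,4,6,7,8}
'c' @ 1: {1,3,4,5,7,8,9}  ✓accept
'c' @ 2: {1,3,4,5,7,8,9}  ✓accept
'b' @ 3: {1,3,4,5,7,8,9}  ✓accept
'c' @ 4: {1,3,4,5,7,8,9}  ✓accept
'a' @ 5: {1,7,8,9}  ✓accept
after full input: {1,7,8,9}  (accept=1 in)

Answer: ACCEPT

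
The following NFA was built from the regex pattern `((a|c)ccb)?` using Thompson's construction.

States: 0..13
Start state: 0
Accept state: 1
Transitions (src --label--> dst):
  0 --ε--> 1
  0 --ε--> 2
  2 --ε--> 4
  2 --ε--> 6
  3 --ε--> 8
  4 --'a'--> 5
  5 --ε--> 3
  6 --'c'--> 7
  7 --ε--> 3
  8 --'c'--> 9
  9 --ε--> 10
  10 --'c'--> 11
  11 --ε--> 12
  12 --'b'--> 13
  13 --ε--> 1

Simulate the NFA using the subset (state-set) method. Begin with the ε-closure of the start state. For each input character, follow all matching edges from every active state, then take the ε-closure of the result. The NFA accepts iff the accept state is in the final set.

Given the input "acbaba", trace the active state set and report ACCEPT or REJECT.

Answer: REJECT

Steps:
start: ε-closure({0}) = {0,1,2,4,6}
'a' @ 1: {3,5,8}
'c' @ 2: {9,10}
'b' @ 3: {}  — state set empty
rest 'aba' ignored (set empty)
end set {} — state 1 not in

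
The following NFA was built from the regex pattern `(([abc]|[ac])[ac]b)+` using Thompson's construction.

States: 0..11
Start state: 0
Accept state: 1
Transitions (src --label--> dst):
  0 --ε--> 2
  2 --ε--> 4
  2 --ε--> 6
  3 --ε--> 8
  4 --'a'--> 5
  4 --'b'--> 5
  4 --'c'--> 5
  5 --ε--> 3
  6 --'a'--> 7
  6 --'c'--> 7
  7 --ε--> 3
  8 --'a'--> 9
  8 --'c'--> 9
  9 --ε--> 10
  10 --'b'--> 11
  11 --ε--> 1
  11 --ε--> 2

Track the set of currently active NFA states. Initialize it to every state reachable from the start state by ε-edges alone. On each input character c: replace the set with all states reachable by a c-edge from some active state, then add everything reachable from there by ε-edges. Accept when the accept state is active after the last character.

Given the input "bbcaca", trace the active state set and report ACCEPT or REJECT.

initial (ε-close {0}): {0,2,4,6}
'b' @ 1: {3,5,8}
'b' @ 2: {}  — no active states
rest 'caca' ignored (set empty)
after full input: {}  (accept=1 not in)

Answer: REJECT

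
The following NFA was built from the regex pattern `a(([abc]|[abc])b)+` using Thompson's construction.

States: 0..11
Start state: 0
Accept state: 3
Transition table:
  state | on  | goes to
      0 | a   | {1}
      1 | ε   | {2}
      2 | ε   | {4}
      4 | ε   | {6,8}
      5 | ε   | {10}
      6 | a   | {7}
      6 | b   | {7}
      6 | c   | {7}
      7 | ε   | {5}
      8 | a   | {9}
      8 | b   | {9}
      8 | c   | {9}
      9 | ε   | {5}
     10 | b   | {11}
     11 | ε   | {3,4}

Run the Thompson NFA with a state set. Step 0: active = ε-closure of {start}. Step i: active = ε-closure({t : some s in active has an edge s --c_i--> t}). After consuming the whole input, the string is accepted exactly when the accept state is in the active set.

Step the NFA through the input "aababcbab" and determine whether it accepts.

start: ε-closure({0}) = {0}
'a' @ 1: {1,2,4,6,8}
'a' @ 2: {5,7,9,10}
'b' @ 3: {3,4,6,8,11}  [accepting]
'a' @ 4: {5,7,9,10}
'b' @ 5: {3,4,6,8,11}  [accepting]
'c' @ 6: {5,7,9,10}
'b' @ 7: {3,4,6,8,11}  [accepting]
'a' @ 8: {5,7,9,10}
'b' @ 9: {3,4,6,8,11}  [accepting]
end set {3,4,6,8,11} — state 3 in

Answer: ACCEPT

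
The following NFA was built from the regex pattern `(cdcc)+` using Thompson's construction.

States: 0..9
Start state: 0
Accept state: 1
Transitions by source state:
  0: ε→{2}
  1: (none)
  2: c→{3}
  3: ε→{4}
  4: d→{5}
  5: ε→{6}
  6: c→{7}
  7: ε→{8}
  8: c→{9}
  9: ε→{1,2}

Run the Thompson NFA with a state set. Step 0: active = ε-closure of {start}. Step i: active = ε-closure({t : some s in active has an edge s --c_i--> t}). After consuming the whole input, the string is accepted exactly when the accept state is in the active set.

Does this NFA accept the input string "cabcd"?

Answer: REJECT

Steps:
initial (ε-close {0}): {0,2}
'c' @ 1: {3,4}
'a' @ 2: {}  — no active states
rest 'bcd' ignored (set empty)
final: {}; accept 1 not in set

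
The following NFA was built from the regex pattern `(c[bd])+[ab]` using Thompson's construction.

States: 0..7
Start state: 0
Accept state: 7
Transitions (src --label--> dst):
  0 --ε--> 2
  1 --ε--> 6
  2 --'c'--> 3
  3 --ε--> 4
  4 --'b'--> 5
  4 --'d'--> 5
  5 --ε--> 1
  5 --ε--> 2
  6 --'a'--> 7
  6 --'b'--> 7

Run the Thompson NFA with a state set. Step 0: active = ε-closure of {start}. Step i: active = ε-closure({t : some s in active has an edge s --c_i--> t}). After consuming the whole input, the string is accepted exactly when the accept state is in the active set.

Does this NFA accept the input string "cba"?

start: ε-closure({0}) = {0,2}
'c' @ 1: {3,4}
'b' @ 2: {1,2,5,6}
'a' @ 3: {7}  (accept∈set)
after full input: {7}  (accept=7 in)

Answer: ACCEPT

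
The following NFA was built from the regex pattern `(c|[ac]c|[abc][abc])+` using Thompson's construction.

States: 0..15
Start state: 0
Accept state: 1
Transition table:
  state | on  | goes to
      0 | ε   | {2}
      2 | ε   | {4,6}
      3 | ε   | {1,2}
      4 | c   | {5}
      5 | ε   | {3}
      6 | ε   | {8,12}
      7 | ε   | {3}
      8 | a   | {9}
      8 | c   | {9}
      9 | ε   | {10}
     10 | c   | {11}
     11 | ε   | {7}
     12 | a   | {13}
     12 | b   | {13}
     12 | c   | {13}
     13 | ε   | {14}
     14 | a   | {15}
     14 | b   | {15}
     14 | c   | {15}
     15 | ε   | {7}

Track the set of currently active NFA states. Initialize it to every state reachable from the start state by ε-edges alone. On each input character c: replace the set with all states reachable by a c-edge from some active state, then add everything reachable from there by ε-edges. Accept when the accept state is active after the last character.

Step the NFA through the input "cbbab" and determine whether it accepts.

Answer: ACCEPT

Trace:
start: ε-closure({0}) = {0,2,4,6,8,12}
'c' @ 1: {1,2,3,4,5,6,8,9,10,12,13,14}  [accepting]
'b' @ 2: {1,2,3,4,6,7,8,12,13,14,15}  [accepting]
'b' @ 3: {1,2,3,4,6,7,8,12,13,14,15}  [accepting]
'a' @ 4: {1,2,3,4,6,7,8,9,10,12,13,14,15}  [accepting]
'b' @ 5: {1,2,3,4,6,7,8,12,13,14,15}  [accepting]
end set {1,2,3,4,6,7,8,12,13,14,15} — state 1 in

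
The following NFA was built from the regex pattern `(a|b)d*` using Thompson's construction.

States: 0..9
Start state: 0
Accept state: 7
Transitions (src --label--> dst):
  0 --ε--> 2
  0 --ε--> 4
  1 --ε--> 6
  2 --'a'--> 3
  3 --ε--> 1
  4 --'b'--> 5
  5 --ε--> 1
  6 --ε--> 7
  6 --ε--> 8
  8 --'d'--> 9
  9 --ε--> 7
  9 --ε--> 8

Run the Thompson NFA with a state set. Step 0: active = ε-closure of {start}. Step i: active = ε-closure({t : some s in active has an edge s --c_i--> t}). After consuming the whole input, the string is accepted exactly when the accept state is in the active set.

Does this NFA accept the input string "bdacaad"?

Answer: REJECT

Trace:
S₀ = ε-closure({0}) = {0,2,4}
'b' @ 1: {1,5,6,7,8}  (accept∈set)
'd' @ 2: {7,8,9}  (accept∈set)
'a' @ 3: {}  — state set empty
rest 'caad' ignored (set empty)
end set {} — state 7 not in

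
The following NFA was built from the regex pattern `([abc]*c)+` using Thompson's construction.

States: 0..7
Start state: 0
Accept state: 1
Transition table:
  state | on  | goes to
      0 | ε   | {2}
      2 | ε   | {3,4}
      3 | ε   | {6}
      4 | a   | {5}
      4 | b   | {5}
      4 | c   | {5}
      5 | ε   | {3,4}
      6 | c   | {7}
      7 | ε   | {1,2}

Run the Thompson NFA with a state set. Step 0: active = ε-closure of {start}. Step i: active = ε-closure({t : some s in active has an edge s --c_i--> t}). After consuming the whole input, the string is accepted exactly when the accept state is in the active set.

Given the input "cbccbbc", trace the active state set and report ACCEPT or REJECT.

Answer: ACCEPT

Trace:
initial (ε-close {0}): {0,2,3,4,6}
'c' @ 1: {1,2,3,4,5,6,7}  ✓accept
'b' @ 2: {3,4,5,6}
'c' @ 3: {1,2,3,4,5,6,7}  ✓accept
'c' @ 4: {1,2,3,4,5,6,7}  ✓accept
'b' @ 5: {3,4,5,6}
'b' @ 6: {3,4,5,6}
'c' @ 7: {1,2,3,4,5,6,7}  ✓accept
end set {1,2,3,4,5,6,7} — state 1 in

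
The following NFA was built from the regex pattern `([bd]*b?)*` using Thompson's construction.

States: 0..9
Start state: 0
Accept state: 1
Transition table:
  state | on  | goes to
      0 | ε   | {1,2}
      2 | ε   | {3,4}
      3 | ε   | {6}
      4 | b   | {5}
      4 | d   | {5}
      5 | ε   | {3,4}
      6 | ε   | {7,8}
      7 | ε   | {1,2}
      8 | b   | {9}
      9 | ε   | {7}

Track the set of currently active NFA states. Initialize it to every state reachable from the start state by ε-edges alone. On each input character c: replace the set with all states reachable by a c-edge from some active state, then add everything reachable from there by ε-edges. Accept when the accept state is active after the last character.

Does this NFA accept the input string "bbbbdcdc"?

S₀ = ε-closure({0}) = {0,1,2,3,4,6,7,8}
'b' @ 1: {1,2,3,4,5,6,7,8,9}  ✓accept
'b' @ 2: {1,2,3,4,5,6,7,8,9}  ✓accept
'b' @ 3: {1,2,3,4,5,6,7,8,9}  ✓accept
'b' @ 4: {1,2,3,4,5,6,7,8,9}  ✓accept
'd' @ 5: {1,2,3,4,5,6,7,8}  ✓accept
'c' @ 6: {}  — no active states
rest 'dc' ignored (set empty)
final: {}; accept 1 not in set

Answer: REJECT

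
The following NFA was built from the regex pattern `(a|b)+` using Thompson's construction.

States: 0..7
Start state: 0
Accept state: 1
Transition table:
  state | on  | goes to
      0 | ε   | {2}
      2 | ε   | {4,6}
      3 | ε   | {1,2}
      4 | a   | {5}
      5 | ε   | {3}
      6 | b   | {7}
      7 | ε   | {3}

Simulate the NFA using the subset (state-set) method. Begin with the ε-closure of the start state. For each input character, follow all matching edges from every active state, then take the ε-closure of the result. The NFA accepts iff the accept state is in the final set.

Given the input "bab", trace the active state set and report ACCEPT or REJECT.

start: ε-closure({0}) = {0,2,4,6}
'b' @ 1: {1,2,3,4,6,7}  (accept∈set)
'a' @ 2: {1,2,3,4,5,6}  (accept∈set)
'b' @ 3: {1,2,3,4,6,7}  (accept∈set)
end set {1,2,3,4,6,7} — state 1 in

Answer: ACCEPT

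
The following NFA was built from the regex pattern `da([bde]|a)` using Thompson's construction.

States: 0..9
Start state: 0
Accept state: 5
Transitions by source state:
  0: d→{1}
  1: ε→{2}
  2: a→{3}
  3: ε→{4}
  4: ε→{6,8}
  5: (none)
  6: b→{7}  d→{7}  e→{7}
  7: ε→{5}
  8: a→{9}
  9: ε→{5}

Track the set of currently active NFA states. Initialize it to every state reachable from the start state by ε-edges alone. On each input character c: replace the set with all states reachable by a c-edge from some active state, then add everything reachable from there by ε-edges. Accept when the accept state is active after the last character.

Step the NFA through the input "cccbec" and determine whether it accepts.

Answer: REJECT

Steps:
initial (ε-close {0}): {0}
'c' @ 1: {}  — state set empty
rest 'ccbec' ignored (set empty)
end set {} — state 5 not in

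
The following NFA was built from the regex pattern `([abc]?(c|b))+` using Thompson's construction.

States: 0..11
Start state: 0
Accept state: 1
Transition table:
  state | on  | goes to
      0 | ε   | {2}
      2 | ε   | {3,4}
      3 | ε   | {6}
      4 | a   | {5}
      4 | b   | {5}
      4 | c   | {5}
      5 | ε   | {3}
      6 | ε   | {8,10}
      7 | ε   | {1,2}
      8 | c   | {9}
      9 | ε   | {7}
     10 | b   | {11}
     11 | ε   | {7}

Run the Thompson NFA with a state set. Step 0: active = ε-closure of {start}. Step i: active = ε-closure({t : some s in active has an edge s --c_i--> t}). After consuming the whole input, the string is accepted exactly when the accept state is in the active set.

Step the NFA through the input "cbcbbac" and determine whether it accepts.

Answer: ACCEPT

Trace:
S₀ = ε-closure({0}) = {0,2,3,4,6,8,10}
'c' @ 1: {1,2,3,4,5,6,7,8,9,10}  ✓accept
'b' @ 2: {1,2,3,4,5,6,7,8,10,11}  ✓accept
'c' @ 3: {1,2,3,4,5,6,7,8,9,10}  ✓accept
'b' @ 4: {1,2,3,4,5,6,7,8,10,11}  ✓accept
'b' @ 5: {1,2,3,4,5,6,7,8,10,11}  ✓accept
'a' @ 6: {3,5,6,8,10}
'c' @ 7: {1,2,3,4,6,7,8,9,10}  ✓accept
final: {1,2,3,4,6,7,8,9,10}; accept 1 in set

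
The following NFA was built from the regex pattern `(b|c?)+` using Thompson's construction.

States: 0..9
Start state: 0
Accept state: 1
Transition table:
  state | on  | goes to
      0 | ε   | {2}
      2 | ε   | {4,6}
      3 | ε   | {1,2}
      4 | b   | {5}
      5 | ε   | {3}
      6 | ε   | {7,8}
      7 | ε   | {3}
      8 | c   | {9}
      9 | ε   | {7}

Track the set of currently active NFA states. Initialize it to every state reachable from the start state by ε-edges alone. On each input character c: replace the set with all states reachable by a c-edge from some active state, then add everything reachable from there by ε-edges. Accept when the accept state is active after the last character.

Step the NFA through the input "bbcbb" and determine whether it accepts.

start: ε-closure({0}) = {0,1,2,3,4,6,7,8}
'b' @ 1: {1,2,3,4,5,6,7,8}  [accepting]
'b' @ 2: {1,2,3,4,5,6,7,8}  [accepting]
'c' @ 3: {1,2,3,4,6,7,8,9}  [accepting]
'b' @ 4: {1,2,3,4,5,6,7,8}  [accepting]
'b' @ 5: {1,2,3,4,5,6,7,8}  [accepting]
end set {1,2,3,4,5,6,7,8} — state 1 in

Answer: ACCEPT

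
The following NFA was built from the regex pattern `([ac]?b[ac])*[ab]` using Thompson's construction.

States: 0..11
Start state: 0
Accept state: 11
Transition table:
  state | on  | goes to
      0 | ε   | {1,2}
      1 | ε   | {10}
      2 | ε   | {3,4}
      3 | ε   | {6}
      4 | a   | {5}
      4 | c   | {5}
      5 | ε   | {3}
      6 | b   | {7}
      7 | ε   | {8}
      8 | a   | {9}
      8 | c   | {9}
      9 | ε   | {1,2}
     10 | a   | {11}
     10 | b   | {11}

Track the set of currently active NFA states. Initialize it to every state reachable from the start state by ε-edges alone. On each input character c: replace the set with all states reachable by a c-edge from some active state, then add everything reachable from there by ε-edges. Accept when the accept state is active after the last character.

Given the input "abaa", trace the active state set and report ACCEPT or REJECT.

Answer: ACCEPT

Steps:
start: ε-closure({0}) = {0,1,2,3,4,6,10}
'a' @ 1: {3,5,6,11}  ✓accept
'b' @ 2: {7,8}
'a' @ 3: {1,2,3,4,6,9,10}
'a' @ 4: {3,5,6,11}  ✓accept
final: {3,5,6,11}; accept 11 in set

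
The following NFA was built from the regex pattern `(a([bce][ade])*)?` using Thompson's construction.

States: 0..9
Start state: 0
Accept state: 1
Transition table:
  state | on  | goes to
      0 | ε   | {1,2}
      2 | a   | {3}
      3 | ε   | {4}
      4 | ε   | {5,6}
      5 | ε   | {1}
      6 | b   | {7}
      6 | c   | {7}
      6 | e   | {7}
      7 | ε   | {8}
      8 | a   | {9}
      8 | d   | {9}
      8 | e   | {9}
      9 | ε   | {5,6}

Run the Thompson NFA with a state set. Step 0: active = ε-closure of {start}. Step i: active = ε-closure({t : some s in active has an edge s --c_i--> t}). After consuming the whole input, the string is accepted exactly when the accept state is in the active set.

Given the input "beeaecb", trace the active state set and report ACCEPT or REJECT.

S₀ = ε-closure({0}) = {0,1,2}
'b' @ 1: {}  — dead — no transitions
rest 'eeaecb' ignored (set empty)
end set {} — state 1 not in

Answer: REJECT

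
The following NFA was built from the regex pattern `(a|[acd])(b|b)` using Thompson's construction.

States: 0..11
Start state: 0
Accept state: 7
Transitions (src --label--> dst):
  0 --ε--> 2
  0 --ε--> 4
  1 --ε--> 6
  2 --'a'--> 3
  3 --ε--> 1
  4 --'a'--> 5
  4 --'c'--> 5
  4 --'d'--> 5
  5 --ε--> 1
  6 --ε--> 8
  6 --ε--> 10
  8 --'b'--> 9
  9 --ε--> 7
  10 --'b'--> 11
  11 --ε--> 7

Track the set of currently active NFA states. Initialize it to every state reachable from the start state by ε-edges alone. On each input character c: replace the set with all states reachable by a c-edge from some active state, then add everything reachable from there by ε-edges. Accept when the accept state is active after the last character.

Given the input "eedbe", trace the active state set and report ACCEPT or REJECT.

S₀ = ε-closure({0}) = {0,2,4}
'e' @ 1: {}  — state set empty
rest 'edbe' ignored (set empty)
end set {} — state 7 not in

Answer: REJECT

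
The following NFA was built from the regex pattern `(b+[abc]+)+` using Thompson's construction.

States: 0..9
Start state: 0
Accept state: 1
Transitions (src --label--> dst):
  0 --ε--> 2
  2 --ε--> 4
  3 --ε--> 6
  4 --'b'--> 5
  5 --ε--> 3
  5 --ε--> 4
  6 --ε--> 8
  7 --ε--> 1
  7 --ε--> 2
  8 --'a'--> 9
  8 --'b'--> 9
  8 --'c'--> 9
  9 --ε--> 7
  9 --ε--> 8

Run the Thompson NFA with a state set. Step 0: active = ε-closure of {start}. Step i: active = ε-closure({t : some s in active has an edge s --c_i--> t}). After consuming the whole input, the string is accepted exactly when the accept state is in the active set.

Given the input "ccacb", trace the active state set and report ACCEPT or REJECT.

start: ε-closure({0}) = {0,2,4}
'c' @ 1: {}  — dead — no transitions
rest 'cacb' ignored (set empty)
after full input: {}  (accept=1 not in)

Answer: REJECT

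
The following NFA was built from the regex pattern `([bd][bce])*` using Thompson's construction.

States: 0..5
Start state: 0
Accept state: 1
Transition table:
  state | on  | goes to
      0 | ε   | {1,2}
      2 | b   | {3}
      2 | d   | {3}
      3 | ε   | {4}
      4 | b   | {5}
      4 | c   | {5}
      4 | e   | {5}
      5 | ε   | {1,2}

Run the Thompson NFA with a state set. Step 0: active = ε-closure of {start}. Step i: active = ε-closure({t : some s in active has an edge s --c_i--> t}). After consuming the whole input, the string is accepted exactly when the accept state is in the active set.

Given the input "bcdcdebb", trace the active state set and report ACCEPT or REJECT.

Answer: ACCEPT

Derivation:
initial (ε-close {0}): {0,1,2}
'b' @ 1: {3,4}
'c' @ 2: {1,2,5}  (accept∈set)
'd' @ 3: {3,4}
'c' @ 4: {1,2,5}  (accept∈set)
'd' @ 5: {3,4}
'e' @ 6: {1,2,5}  (accept∈set)
'b' @ 7: {3,4}
'b' @ 8: {1,2,5}  (accept∈set)
after full input: {1,2,5}  (accept=1 in)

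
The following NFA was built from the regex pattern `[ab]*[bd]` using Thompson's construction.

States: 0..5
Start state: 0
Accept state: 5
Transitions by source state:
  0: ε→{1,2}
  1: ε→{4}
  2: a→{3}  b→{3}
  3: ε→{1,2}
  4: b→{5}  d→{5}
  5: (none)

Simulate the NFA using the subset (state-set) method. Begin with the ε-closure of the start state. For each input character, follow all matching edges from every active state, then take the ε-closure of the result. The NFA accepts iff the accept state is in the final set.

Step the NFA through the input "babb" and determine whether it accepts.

Answer: ACCEPT

Derivation:
initial (ε-close {0}): {0,1,2,4}
'b' @ 1: {1,2,3,4,5}  ✓accept
'a' @ 2: {1,2,3,4}
'b' @ 3: {1,2,3,4,5}  ✓accept
'b' @ 4: {1,2,3,4,5}  ✓accept
final: {1,2,3,4,5}; accept 5 in set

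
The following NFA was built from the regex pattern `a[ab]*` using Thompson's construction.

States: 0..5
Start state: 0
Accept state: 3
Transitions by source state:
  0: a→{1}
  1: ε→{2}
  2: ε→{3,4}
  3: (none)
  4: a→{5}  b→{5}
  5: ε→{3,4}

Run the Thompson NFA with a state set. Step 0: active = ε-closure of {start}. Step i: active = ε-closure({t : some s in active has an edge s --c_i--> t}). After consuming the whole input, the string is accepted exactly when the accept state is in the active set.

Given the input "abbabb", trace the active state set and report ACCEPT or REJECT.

Answer: ACCEPT

Trace:
start: ε-closure({0}) = {0}
'a' @ 1: {1,2,3,4}  ✓accept
'b' @ 2: {3,4,5}  ✓accept
'b' @ 3: {3,4,5}  ✓accept
'a' @ 4: {3,4,5}  ✓accept
'b' @ 5: {3,4,5}  ✓accept
'b' @ 6: {3,4,5}  ✓accept
after full input: {3,4,5}  (accept=3 in)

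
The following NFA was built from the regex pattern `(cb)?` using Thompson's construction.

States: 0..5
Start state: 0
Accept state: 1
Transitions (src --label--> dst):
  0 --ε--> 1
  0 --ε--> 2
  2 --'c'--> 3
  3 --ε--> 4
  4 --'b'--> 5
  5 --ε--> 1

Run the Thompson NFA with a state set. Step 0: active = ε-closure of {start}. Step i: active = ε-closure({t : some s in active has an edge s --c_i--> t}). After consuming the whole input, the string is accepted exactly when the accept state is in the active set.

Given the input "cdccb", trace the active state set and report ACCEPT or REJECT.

Answer: REJECT

Derivation:
start: ε-closure({0}) = {0,1,2}
'c' @ 1: {3,4}
'd' @ 2: {}  — no active states
rest 'ccb' ignored (set empty)
end set {} — state 1 not in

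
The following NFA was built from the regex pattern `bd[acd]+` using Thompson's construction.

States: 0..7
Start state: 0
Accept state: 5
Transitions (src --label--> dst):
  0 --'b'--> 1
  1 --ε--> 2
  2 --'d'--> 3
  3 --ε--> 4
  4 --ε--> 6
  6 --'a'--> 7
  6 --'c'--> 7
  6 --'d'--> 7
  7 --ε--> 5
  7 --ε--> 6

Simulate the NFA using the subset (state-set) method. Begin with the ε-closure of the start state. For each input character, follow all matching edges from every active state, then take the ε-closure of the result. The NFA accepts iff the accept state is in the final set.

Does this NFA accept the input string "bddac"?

S₀ = ε-closure({0}) = {0}
'b' @ 1: {1,2}
'd' @ 2: {3,4,6}
'd' @ 3: {5,6,7}  [accepting]
'a' @ 4: {5,6,7}  [accepting]
'c' @ 5: {5,6,7}  [accepting]
after full input: {5,6,7}  (accept=5 in)

Answer: ACCEPT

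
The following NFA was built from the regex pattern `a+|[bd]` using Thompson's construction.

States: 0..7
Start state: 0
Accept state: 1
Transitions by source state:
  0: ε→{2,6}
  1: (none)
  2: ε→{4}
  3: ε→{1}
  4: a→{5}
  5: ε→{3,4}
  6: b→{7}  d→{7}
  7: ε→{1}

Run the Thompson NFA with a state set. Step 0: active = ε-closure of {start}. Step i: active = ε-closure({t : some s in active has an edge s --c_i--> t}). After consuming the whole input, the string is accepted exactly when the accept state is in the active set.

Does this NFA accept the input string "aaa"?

S₀ = ε-closure({0}) = {0,2,4,6}
'a' @ 1: {1,3,4,5}  ✓accept
'a' @ 2: {1,3,4,5}  ✓accept
'a' @ 3: {1,3,4,5}  ✓accept
final: {1,3,4,5}; accept 1 in set

Answer: ACCEPT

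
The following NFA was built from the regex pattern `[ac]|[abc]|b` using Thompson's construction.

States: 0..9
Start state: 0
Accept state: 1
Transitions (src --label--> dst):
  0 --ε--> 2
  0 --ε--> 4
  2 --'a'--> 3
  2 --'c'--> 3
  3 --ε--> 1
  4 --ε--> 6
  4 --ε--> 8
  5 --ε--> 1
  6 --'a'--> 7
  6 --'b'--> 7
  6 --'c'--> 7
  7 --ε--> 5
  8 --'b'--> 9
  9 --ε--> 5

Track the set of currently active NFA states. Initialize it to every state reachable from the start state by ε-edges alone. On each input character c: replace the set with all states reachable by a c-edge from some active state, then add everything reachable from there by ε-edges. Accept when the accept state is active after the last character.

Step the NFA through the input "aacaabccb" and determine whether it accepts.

S₀ = ε-closure({0}) = {0,2,4,6,8}
'a' @ 1: {1,3,5,7}  (accept∈set)
'a' @ 2: {}  — no active states
rest 'caabccb' ignored (set empty)
final: {}; accept 1 not in set

Answer: REJECT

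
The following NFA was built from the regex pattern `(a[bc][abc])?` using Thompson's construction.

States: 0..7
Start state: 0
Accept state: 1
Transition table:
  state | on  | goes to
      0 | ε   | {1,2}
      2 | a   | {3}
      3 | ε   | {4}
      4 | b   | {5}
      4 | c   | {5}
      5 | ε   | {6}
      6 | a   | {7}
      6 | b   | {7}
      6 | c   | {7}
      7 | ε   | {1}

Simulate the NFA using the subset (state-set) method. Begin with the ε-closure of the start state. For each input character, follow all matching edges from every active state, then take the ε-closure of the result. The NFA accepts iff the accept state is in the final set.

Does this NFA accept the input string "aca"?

Answer: ACCEPT

Derivation:
initial (ε-close {0}): {0,1,2}
'a' @ 1: {3,4}
'c' @ 2: {5,6}
'a' @ 3: {1,7}  [accepting]
final: {1,7}; accept 1 in set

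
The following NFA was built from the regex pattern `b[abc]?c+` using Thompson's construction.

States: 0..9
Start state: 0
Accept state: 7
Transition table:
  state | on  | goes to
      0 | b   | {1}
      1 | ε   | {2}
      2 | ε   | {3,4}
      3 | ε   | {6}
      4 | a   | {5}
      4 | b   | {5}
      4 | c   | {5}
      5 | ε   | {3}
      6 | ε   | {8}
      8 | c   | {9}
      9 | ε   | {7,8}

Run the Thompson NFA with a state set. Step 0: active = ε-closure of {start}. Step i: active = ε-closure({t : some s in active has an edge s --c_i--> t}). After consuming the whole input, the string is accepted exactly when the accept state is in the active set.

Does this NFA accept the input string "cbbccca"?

Answer: REJECT

Trace:
initial (ε-close {0}): {0}
'c' @ 1: {}  — no active states
rest 'bbccca' ignored (set empty)
end set {} — state 7 not in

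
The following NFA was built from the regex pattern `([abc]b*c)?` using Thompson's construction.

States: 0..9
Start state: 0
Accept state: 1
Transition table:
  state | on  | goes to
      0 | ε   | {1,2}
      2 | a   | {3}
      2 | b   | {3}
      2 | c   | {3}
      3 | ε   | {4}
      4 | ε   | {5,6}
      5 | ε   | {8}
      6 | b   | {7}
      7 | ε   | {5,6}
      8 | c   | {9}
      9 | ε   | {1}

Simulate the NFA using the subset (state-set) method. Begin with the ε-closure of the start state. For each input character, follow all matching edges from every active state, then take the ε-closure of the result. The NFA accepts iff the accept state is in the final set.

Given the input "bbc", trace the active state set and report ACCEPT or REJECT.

Answer: ACCEPT

Steps:
initial (ε-close {0}): {0,1,2}
'b' @ 1: {3,4,5,6,8}
'b' @ 2: {5,6,7,8}
'c' @ 3: {1,9}  ✓accept
final: {1,9}; accept 1 in set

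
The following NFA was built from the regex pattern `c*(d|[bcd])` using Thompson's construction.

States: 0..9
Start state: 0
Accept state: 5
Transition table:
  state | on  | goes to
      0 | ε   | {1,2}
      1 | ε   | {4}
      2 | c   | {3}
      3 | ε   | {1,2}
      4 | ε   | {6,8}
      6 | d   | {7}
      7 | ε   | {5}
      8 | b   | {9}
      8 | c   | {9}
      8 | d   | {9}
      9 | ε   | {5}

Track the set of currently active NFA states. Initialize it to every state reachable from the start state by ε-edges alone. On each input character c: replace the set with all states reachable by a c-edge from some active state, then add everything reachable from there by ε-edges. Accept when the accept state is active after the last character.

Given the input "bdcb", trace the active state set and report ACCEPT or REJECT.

Answer: REJECT

Derivation:
S₀ = ε-closure({0}) = {0,1,2,4,6,8}
'b' @ 1: {5,9}  [accepting]
'd' @ 2: {}  — dead — no transitions
rest 'cb' ignored (set empty)
final: {}; accept 5 not in set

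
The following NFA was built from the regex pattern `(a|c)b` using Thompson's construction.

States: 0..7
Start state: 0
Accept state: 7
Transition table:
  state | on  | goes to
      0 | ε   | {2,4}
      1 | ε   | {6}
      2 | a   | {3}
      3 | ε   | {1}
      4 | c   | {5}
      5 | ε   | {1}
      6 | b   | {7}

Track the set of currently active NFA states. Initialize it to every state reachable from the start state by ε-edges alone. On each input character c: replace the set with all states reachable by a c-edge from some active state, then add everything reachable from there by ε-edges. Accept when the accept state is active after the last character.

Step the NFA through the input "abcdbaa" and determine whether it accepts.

Answer: REJECT

Steps:
initial (ε-close {0}): {0,2,4}
'a' @ 1: {1,3,6}
'b' @ 2: {7}  ✓accept
'c' @ 3: {}  — state set empty
rest 'dbaa' ignored (set empty)
final: {}; accept 7 not in set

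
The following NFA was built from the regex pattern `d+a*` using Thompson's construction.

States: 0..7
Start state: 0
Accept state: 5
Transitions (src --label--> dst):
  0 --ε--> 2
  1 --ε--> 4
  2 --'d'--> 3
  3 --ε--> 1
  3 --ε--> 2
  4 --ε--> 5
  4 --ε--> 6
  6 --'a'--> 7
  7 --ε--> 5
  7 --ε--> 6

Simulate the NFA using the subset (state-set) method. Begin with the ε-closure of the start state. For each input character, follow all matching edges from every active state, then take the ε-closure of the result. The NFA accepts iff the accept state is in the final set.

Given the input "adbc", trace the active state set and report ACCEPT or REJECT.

start: ε-closure({0}) = {0,2}
'a' @ 1: {}  — dead — no transitions
rest 'dbc' ignored (set empty)
after full input: {}  (accept=5 not in)

Answer: REJECT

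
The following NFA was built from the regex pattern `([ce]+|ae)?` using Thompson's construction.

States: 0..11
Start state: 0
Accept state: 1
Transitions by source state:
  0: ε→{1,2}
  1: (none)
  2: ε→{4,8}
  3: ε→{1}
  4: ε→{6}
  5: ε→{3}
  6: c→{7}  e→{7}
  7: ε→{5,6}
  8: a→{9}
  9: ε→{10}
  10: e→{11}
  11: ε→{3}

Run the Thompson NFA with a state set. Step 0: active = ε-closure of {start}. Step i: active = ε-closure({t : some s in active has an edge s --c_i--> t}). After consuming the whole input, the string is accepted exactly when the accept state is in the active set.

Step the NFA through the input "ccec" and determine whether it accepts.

Answer: ACCEPT

Trace:
initial (ε-close {0}): {0,1,2,4,6,8}
'c' @ 1: {1,3,5,6,7}  ✓accept
'c' @ 2: {1,3,5,6,7}  ✓accept
'e' @ 3: {1,3,5,6,7}  ✓accept
'c' @ 4: {1,3,5,6,7}  ✓accept
after full input: {1,3,5,6,7}  (accept=1 in)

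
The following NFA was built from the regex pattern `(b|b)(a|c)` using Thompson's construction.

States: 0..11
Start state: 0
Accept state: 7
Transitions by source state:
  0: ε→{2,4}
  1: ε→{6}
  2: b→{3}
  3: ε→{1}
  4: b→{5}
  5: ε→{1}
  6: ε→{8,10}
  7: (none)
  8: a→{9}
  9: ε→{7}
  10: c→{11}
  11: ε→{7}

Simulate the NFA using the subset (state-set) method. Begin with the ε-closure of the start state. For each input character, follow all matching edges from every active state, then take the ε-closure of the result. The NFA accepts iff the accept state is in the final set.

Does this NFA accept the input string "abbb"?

Answer: REJECT

Trace:
initial (ε-close {0}): {0,2,4}
'a' @ 1: {}  — no active states
rest 'bbb' ignored (set empty)
final: {}; accept 7 not in set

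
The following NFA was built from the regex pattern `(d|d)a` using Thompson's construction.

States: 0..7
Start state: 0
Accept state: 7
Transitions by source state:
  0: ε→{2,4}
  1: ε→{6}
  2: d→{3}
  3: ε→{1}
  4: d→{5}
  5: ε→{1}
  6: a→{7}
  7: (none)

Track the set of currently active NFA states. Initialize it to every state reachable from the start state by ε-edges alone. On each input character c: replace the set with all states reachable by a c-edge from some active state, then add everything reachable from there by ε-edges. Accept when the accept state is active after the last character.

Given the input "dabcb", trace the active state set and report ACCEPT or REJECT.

S₀ = ε-closure({0}) = {0,2,4}
'd' @ 1: {1,3,5,6}
'a' @ 2: {7}  [accepting]
'b' @ 3: {}  — dead — no transitions
rest 'cb' ignored (set empty)
end set {} — state 7 not in

Answer: REJECT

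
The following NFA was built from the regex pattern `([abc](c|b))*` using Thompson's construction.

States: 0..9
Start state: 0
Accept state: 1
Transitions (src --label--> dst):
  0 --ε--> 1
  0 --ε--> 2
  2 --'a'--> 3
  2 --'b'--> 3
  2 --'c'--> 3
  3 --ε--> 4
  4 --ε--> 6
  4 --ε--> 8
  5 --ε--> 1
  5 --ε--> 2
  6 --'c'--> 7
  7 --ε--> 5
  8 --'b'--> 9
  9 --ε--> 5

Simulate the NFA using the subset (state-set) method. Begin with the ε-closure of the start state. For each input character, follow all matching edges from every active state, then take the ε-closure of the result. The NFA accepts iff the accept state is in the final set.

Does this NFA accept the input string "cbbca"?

initial (ε-close {0}): {0,1,2}
'c' @ 1: {3,4,6,8}
'b' @ 2: {1,2,5,9}  (accept∈set)
'b' @ 3: {3,4,6,8}
'c' @ 4: {1,2,5,7}  (accept∈set)
'a' @ 5: {3,4,6,8}
end set {3,4,6,8} — state 1 not in

Answer: REJECT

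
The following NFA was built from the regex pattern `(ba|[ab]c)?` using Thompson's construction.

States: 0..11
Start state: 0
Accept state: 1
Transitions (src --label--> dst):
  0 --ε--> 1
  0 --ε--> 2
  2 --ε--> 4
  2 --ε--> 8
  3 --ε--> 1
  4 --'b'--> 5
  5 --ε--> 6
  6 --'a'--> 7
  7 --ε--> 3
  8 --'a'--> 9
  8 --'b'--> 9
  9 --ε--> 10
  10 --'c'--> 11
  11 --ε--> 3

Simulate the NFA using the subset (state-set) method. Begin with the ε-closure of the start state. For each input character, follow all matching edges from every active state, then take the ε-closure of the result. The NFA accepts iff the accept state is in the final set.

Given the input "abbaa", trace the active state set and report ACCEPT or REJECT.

Answer: REJECT

Steps:
start: ε-closure({0}) = {0,1,2,4,8}
'a' @ 1: {9,10}
'b' @ 2: {}  — state set empty
rest 'baa' ignored (set empty)
end set {} — state 1 not in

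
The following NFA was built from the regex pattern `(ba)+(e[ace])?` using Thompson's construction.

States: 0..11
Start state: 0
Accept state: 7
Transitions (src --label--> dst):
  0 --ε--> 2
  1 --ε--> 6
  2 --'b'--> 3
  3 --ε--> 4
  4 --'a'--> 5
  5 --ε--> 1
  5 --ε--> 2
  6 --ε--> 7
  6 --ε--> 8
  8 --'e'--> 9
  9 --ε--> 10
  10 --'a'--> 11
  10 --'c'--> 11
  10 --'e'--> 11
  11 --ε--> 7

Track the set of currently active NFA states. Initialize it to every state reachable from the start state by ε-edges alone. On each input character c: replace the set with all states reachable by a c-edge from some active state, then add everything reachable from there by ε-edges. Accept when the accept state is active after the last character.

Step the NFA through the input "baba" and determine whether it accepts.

S₀ = ε-closure({0}) = {0,2}
'b' @ 1: {3,4}
'a' @ 2: {1,2,5,6,7,8}  (accept∈set)
'b' @ 3: {3,4}
'a' @ 4: {1,2,5,6,7,8}  (accept∈set)
after full input: {1,2,5,6,7,8}  (accept=7 in)

Answer: ACCEPT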